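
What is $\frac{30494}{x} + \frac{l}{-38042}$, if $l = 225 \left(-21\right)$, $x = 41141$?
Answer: $\frac{1354443973}{1565085922} \approx 0.86541$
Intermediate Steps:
$l = -4725$
$\frac{30494}{x} + \frac{l}{-38042} = \frac{30494}{41141} - \frac{4725}{-38042} = 30494 \cdot \frac{1}{41141} - - \frac{4725}{38042} = \frac{30494}{41141} + \frac{4725}{38042} = \frac{1354443973}{1565085922}$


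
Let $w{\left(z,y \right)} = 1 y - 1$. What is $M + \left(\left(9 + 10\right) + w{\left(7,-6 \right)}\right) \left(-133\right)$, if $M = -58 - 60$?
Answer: $-1714$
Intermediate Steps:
$w{\left(z,y \right)} = -1 + y$ ($w{\left(z,y \right)} = y - 1 = -1 + y$)
$M = -118$
$M + \left(\left(9 + 10\right) + w{\left(7,-6 \right)}\right) \left(-133\right) = -118 + \left(\left(9 + 10\right) - 7\right) \left(-133\right) = -118 + \left(19 - 7\right) \left(-133\right) = -118 + 12 \left(-133\right) = -118 - 1596 = -1714$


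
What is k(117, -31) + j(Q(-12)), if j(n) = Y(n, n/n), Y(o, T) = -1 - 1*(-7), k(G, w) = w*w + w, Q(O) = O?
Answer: 936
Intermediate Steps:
k(G, w) = w + w² (k(G, w) = w² + w = w + w²)
Y(o, T) = 6 (Y(o, T) = -1 + 7 = 6)
j(n) = 6
k(117, -31) + j(Q(-12)) = -31*(1 - 31) + 6 = -31*(-30) + 6 = 930 + 6 = 936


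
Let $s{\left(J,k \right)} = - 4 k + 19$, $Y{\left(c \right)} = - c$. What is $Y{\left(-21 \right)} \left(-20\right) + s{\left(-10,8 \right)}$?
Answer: $-433$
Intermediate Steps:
$s{\left(J,k \right)} = 19 - 4 k$
$Y{\left(-21 \right)} \left(-20\right) + s{\left(-10,8 \right)} = \left(-1\right) \left(-21\right) \left(-20\right) + \left(19 - 32\right) = 21 \left(-20\right) + \left(19 - 32\right) = -420 - 13 = -433$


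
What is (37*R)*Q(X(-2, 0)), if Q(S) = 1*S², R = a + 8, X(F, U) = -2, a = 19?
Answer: 3996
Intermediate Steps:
R = 27 (R = 19 + 8 = 27)
Q(S) = S²
(37*R)*Q(X(-2, 0)) = (37*27)*(-2)² = 999*4 = 3996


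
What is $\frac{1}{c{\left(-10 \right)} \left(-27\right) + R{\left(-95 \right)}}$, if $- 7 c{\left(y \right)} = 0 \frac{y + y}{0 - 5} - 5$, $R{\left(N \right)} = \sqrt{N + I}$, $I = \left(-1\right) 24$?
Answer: $- \frac{945}{24056} - \frac{49 i \sqrt{119}}{24056} \approx -0.039283 - 0.02222 i$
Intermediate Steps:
$I = -24$
$R{\left(N \right)} = \sqrt{-24 + N}$ ($R{\left(N \right)} = \sqrt{N - 24} = \sqrt{-24 + N}$)
$c{\left(y \right)} = \frac{5}{7}$ ($c{\left(y \right)} = - \frac{0 \frac{y + y}{0 - 5} - 5}{7} = - \frac{0 \frac{2 y}{-5} - 5}{7} = - \frac{0 \cdot 2 y \left(- \frac{1}{5}\right) - 5}{7} = - \frac{0 \left(- \frac{2 y}{5}\right) - 5}{7} = - \frac{0 - 5}{7} = \left(- \frac{1}{7}\right) \left(-5\right) = \frac{5}{7}$)
$\frac{1}{c{\left(-10 \right)} \left(-27\right) + R{\left(-95 \right)}} = \frac{1}{\frac{5}{7} \left(-27\right) + \sqrt{-24 - 95}} = \frac{1}{- \frac{135}{7} + \sqrt{-119}} = \frac{1}{- \frac{135}{7} + i \sqrt{119}}$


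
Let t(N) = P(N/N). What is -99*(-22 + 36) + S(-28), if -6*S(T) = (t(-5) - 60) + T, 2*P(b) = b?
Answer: -16457/12 ≈ -1371.4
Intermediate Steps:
P(b) = b/2
t(N) = ½ (t(N) = (N/N)/2 = (½)*1 = ½)
S(T) = 119/12 - T/6 (S(T) = -((½ - 60) + T)/6 = -(-119/2 + T)/6 = 119/12 - T/6)
-99*(-22 + 36) + S(-28) = -99*(-22 + 36) + (119/12 - ⅙*(-28)) = -99*14 + (119/12 + 14/3) = -1386 + 175/12 = -16457/12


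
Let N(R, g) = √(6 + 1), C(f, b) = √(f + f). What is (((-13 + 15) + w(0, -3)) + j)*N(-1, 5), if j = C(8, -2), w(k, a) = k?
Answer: 6*√7 ≈ 15.875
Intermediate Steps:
C(f, b) = √2*√f (C(f, b) = √(2*f) = √2*√f)
j = 4 (j = √2*√8 = √2*(2*√2) = 4)
N(R, g) = √7
(((-13 + 15) + w(0, -3)) + j)*N(-1, 5) = (((-13 + 15) + 0) + 4)*√7 = ((2 + 0) + 4)*√7 = (2 + 4)*√7 = 6*√7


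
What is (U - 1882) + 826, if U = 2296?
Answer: 1240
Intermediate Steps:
(U - 1882) + 826 = (2296 - 1882) + 826 = 414 + 826 = 1240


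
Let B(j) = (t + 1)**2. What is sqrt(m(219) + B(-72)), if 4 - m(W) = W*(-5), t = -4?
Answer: 2*sqrt(277) ≈ 33.287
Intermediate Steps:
B(j) = 9 (B(j) = (-4 + 1)**2 = (-3)**2 = 9)
m(W) = 4 + 5*W (m(W) = 4 - W*(-5) = 4 - (-5)*W = 4 + 5*W)
sqrt(m(219) + B(-72)) = sqrt((4 + 5*219) + 9) = sqrt((4 + 1095) + 9) = sqrt(1099 + 9) = sqrt(1108) = 2*sqrt(277)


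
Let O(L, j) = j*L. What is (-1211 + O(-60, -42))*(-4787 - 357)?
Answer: -6733496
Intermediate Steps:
O(L, j) = L*j
(-1211 + O(-60, -42))*(-4787 - 357) = (-1211 - 60*(-42))*(-4787 - 357) = (-1211 + 2520)*(-5144) = 1309*(-5144) = -6733496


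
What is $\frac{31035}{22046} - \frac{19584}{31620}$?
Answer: $\frac{2694009}{3417130} \approx 0.78838$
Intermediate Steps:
$\frac{31035}{22046} - \frac{19584}{31620} = 31035 \cdot \frac{1}{22046} - \frac{96}{155} = \frac{31035}{22046} - \frac{96}{155} = \frac{2694009}{3417130}$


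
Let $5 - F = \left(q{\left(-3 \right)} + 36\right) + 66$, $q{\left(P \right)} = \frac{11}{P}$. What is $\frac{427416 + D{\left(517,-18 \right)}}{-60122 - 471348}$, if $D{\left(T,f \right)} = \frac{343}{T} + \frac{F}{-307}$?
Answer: $- \frac{40703516195}{50612632158} \approx -0.80422$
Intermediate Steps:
$F = - \frac{280}{3}$ ($F = 5 - \left(\left(\frac{11}{-3} + 36\right) + 66\right) = 5 - \left(\left(11 \left(- \frac{1}{3}\right) + 36\right) + 66\right) = 5 - \left(\left(- \frac{11}{3} + 36\right) + 66\right) = 5 - \left(\frac{97}{3} + 66\right) = 5 - \frac{295}{3} = - \frac{280}{3} \approx -93.333$)
$D{\left(T,f \right)} = \frac{280}{921} + \frac{343}{T}$ ($D{\left(T,f \right)} = \frac{343}{T} - \frac{280}{3 \left(-307\right)} = \frac{343}{T} - - \frac{280}{921} = \frac{343}{T} + \frac{280}{921} = \frac{280}{921} + \frac{343}{T}$)
$\frac{427416 + D{\left(517,-18 \right)}}{-60122 - 471348} = \frac{427416 + \left(\frac{280}{921} + \frac{343}{517}\right)}{-60122 - 471348} = \frac{427416 + \left(\frac{280}{921} + 343 \cdot \frac{1}{517}\right)}{-531470} = \left(427416 + \left(\frac{280}{921} + \frac{343}{517}\right)\right) \left(- \frac{1}{531470}\right) = \left(427416 + \frac{460663}{476157}\right) \left(- \frac{1}{531470}\right) = \frac{203517580975}{476157} \left(- \frac{1}{531470}\right) = - \frac{40703516195}{50612632158}$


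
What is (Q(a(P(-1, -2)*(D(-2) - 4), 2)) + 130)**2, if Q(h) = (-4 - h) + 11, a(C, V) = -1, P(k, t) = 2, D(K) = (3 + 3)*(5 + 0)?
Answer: 19044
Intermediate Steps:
D(K) = 30 (D(K) = 6*5 = 30)
Q(h) = 7 - h
(Q(a(P(-1, -2)*(D(-2) - 4), 2)) + 130)**2 = ((7 - 1*(-1)) + 130)**2 = ((7 + 1) + 130)**2 = (8 + 130)**2 = 138**2 = 19044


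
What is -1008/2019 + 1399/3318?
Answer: -173321/2233014 ≈ -0.077618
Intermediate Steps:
-1008/2019 + 1399/3318 = -1008*1/2019 + 1399*(1/3318) = -336/673 + 1399/3318 = -173321/2233014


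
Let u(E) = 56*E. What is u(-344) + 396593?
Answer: 377329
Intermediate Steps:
u(-344) + 396593 = 56*(-344) + 396593 = -19264 + 396593 = 377329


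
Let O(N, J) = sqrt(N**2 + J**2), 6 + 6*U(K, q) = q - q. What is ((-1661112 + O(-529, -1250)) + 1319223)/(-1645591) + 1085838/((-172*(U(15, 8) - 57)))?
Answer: 895127962461/8208207908 - sqrt(1842341)/1645591 ≈ 109.05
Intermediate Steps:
U(K, q) = -1 (U(K, q) = -1 + (q - q)/6 = -1 + (1/6)*0 = -1 + 0 = -1)
O(N, J) = sqrt(J**2 + N**2)
((-1661112 + O(-529, -1250)) + 1319223)/(-1645591) + 1085838/((-172*(U(15, 8) - 57))) = ((-1661112 + sqrt((-1250)**2 + (-529)**2)) + 1319223)/(-1645591) + 1085838/((-172*(-1 - 57))) = ((-1661112 + sqrt(1562500 + 279841)) + 1319223)*(-1/1645591) + 1085838/((-172*(-58))) = ((-1661112 + sqrt(1842341)) + 1319223)*(-1/1645591) + 1085838/9976 = (-341889 + sqrt(1842341))*(-1/1645591) + 1085838*(1/9976) = (341889/1645591 - sqrt(1842341)/1645591) + 542919/4988 = 895127962461/8208207908 - sqrt(1842341)/1645591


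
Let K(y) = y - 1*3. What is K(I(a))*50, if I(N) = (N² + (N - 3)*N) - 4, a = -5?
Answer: 2900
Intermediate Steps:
I(N) = -4 + N² + N*(-3 + N) (I(N) = (N² + (-3 + N)*N) - 4 = (N² + N*(-3 + N)) - 4 = -4 + N² + N*(-3 + N))
K(y) = -3 + y (K(y) = y - 3 = -3 + y)
K(I(a))*50 = (-3 + (-4 - 3*(-5) + 2*(-5)²))*50 = (-3 + (-4 + 15 + 2*25))*50 = (-3 + (-4 + 15 + 50))*50 = (-3 + 61)*50 = 58*50 = 2900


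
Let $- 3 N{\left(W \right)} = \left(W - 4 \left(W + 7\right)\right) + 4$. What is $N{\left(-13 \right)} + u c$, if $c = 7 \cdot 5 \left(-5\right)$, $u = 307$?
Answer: $-53730$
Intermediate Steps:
$N{\left(W \right)} = 8 + W$ ($N{\left(W \right)} = - \frac{\left(W - 4 \left(W + 7\right)\right) + 4}{3} = - \frac{\left(W - 4 \left(7 + W\right)\right) + 4}{3} = - \frac{\left(W - \left(28 + 4 W\right)\right) + 4}{3} = - \frac{\left(-28 - 3 W\right) + 4}{3} = - \frac{-24 - 3 W}{3} = 8 + W$)
$c = -175$ ($c = 35 \left(-5\right) = -175$)
$N{\left(-13 \right)} + u c = \left(8 - 13\right) + 307 \left(-175\right) = -5 - 53725 = -53730$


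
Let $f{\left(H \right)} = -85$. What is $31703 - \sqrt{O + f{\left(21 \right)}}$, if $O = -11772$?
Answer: $31703 - i \sqrt{11857} \approx 31703.0 - 108.89 i$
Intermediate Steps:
$31703 - \sqrt{O + f{\left(21 \right)}} = 31703 - \sqrt{-11772 - 85} = 31703 - \sqrt{-11857} = 31703 - i \sqrt{11857}$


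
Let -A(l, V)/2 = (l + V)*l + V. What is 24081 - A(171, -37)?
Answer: 69835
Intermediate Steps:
A(l, V) = -2*V - 2*l*(V + l) (A(l, V) = -2*((l + V)*l + V) = -2*((V + l)*l + V) = -2*(l*(V + l) + V) = -2*(V + l*(V + l)) = -2*V - 2*l*(V + l))
24081 - A(171, -37) = 24081 - (-2*(-37) - 2*171² - 2*(-37)*171) = 24081 - (74 - 2*29241 + 12654) = 24081 - (74 - 58482 + 12654) = 24081 - 1*(-45754) = 24081 + 45754 = 69835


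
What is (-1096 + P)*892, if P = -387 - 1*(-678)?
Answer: -718060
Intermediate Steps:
P = 291 (P = -387 + 678 = 291)
(-1096 + P)*892 = (-1096 + 291)*892 = -805*892 = -718060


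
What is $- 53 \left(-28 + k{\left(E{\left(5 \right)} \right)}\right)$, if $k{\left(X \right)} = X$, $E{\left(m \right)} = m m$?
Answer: $159$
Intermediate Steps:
$E{\left(m \right)} = m^{2}$
$- 53 \left(-28 + k{\left(E{\left(5 \right)} \right)}\right) = - 53 \left(-28 + 5^{2}\right) = - 53 \left(-28 + 25\right) = \left(-53\right) \left(-3\right) = 159$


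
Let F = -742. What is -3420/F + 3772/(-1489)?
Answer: 1146778/552419 ≈ 2.0759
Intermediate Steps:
-3420/F + 3772/(-1489) = -3420/(-742) + 3772/(-1489) = -3420*(-1/742) + 3772*(-1/1489) = 1710/371 - 3772/1489 = 1146778/552419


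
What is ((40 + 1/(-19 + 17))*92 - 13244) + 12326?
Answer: 2716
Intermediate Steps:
((40 + 1/(-19 + 17))*92 - 13244) + 12326 = ((40 + 1/(-2))*92 - 13244) + 12326 = ((40 - ½)*92 - 13244) + 12326 = ((79/2)*92 - 13244) + 12326 = (3634 - 13244) + 12326 = -9610 + 12326 = 2716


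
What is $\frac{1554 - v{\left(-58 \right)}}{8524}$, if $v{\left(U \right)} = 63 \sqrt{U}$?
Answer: $\frac{777}{4262} - \frac{63 i \sqrt{58}}{8524} \approx 0.18231 - 0.056287 i$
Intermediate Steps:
$\frac{1554 - v{\left(-58 \right)}}{8524} = \frac{1554 - 63 \sqrt{-58}}{8524} = \left(1554 - 63 i \sqrt{58}\right) \frac{1}{8524} = \frac{777}{4262} - \frac{63 i \sqrt{58}}{8524}$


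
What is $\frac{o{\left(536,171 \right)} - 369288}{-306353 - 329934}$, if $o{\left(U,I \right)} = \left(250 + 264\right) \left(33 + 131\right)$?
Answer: $\frac{284992}{636287} \approx 0.4479$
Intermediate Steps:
$o{\left(U,I \right)} = 84296$ ($o{\left(U,I \right)} = 514 \cdot 164 = 84296$)
$\frac{o{\left(536,171 \right)} - 369288}{-306353 - 329934} = \frac{84296 - 369288}{-306353 - 329934} = - \frac{284992}{-636287} = \left(-284992\right) \left(- \frac{1}{636287}\right) = \frac{284992}{636287}$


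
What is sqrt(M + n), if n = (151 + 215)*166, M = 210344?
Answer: 10*sqrt(2711) ≈ 520.67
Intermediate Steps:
n = 60756 (n = 366*166 = 60756)
sqrt(M + n) = sqrt(210344 + 60756) = sqrt(271100) = 10*sqrt(2711)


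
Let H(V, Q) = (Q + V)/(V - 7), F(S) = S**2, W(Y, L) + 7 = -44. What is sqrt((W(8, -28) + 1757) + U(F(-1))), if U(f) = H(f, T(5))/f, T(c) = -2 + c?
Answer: 2*sqrt(3837)/3 ≈ 41.296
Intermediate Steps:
W(Y, L) = -51 (W(Y, L) = -7 - 44 = -51)
H(V, Q) = (Q + V)/(-7 + V)
U(f) = (3 + f)/(f*(-7 + f)) (U(f) = (((-2 + 5) + f)/(-7 + f))/f = ((3 + f)/(-7 + f))/f = (3 + f)/(f*(-7 + f)))
sqrt((W(8, -28) + 1757) + U(F(-1))) = sqrt((-51 + 1757) + (3 + (-1)**2)/(((-1)**2)*(-7 + (-1)**2))) = sqrt(1706 + (3 + 1)/(1*(-7 + 1))) = sqrt(1706 + 1*4/(-6)) = sqrt(1706 + 1*(-1/6)*4) = sqrt(1706 - 2/3) = sqrt(5116/3) = 2*sqrt(3837)/3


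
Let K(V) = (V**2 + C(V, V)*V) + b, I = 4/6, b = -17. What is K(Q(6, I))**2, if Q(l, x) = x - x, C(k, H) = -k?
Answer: 289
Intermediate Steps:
I = 2/3 (I = 4*(1/6) = 2/3 ≈ 0.66667)
Q(l, x) = 0
K(V) = -17 (K(V) = (V**2 + (-V)*V) - 17 = (V**2 - V**2) - 17 = 0 - 17 = -17)
K(Q(6, I))**2 = (-17)**2 = 289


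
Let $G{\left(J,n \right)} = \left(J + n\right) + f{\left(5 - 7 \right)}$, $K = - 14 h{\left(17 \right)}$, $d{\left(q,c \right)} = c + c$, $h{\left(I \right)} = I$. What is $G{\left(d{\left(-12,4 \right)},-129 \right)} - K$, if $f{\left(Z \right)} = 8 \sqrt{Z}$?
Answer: $117 + 8 i \sqrt{2} \approx 117.0 + 11.314 i$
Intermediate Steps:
$d{\left(q,c \right)} = 2 c$
$K = -238$ ($K = \left(-14\right) 17 = -238$)
$G{\left(J,n \right)} = J + n + 8 i \sqrt{2}$ ($G{\left(J,n \right)} = \left(J + n\right) + 8 \sqrt{5 - 7} = \left(J + n\right) + 8 \sqrt{-2} = \left(J + n\right) + 8 i \sqrt{2} = J + n + 8 i \sqrt{2}$)
$G{\left(d{\left(-12,4 \right)},-129 \right)} - K = \left(2 \cdot 4 - 129 + 8 i \sqrt{2}\right) - -238 = \left(8 - 129 + 8 i \sqrt{2}\right) + 238 = \left(-121 + 8 i \sqrt{2}\right) + 238 = 117 + 8 i \sqrt{2}$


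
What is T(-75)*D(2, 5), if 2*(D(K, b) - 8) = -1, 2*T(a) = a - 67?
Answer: -1065/2 ≈ -532.50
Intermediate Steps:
T(a) = -67/2 + a/2 (T(a) = (a - 67)/2 = (-67 + a)/2 = -67/2 + a/2)
D(K, b) = 15/2 (D(K, b) = 8 + (1/2)*(-1) = 8 - 1/2 = 15/2)
T(-75)*D(2, 5) = (-67/2 + (1/2)*(-75))*(15/2) = (-67/2 - 75/2)*(15/2) = -71*15/2 = -1065/2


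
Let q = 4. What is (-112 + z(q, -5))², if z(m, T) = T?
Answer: 13689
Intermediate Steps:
(-112 + z(q, -5))² = (-112 - 5)² = (-117)² = 13689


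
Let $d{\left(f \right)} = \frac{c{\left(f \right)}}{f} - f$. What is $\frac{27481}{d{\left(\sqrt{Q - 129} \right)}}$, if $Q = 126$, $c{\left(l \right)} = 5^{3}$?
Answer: $\frac{27481 i \sqrt{3}}{128} \approx 371.86 i$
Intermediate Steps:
$c{\left(l \right)} = 125$
$d{\left(f \right)} = - f + \frac{125}{f}$ ($d{\left(f \right)} = \frac{125}{f} - f = - f + \frac{125}{f}$)
$\frac{27481}{d{\left(\sqrt{Q - 129} \right)}} = \frac{27481}{- \sqrt{126 - 129} + \frac{125}{\sqrt{126 - 129}}} = \frac{27481}{- \sqrt{-3} + \frac{125}{\sqrt{-3}}} = \frac{27481}{- i \sqrt{3} + \frac{125}{i \sqrt{3}}} = \frac{27481}{- i \sqrt{3} + 125 \left(- \frac{i \sqrt{3}}{3}\right)} = \frac{27481}{- i \sqrt{3} - \frac{125 i \sqrt{3}}{3}} = \frac{27481}{\left(- \frac{128}{3}\right) i \sqrt{3}} = 27481 \frac{i \sqrt{3}}{128} = \frac{27481 i \sqrt{3}}{128}$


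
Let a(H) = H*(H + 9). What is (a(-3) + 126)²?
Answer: 11664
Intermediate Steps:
a(H) = H*(9 + H)
(a(-3) + 126)² = (-3*(9 - 3) + 126)² = (-3*6 + 126)² = (-18 + 126)² = 108² = 11664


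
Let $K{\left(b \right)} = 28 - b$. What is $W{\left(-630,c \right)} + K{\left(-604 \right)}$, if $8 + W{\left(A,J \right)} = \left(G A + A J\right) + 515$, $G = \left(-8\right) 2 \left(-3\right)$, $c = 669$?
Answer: $-450571$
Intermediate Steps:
$G = 48$ ($G = \left(-16\right) \left(-3\right) = 48$)
$W{\left(A,J \right)} = 507 + 48 A + A J$ ($W{\left(A,J \right)} = -8 + \left(\left(48 A + A J\right) + 515\right) = -8 + \left(515 + 48 A + A J\right) = 507 + 48 A + A J$)
$W{\left(-630,c \right)} + K{\left(-604 \right)} = \left(507 + 48 \left(-630\right) - 421470\right) + \left(28 - -604\right) = \left(507 - 30240 - 421470\right) + \left(28 + 604\right) = -451203 + 632 = -450571$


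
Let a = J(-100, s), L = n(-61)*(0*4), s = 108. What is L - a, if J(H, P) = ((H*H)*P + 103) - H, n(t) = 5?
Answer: -1080203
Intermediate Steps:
L = 0 (L = 5*(0*4) = 5*0 = 0)
J(H, P) = 103 - H + P*H² (J(H, P) = (H²*P + 103) - H = (P*H² + 103) - H = (103 + P*H²) - H = 103 - H + P*H²)
a = 1080203 (a = 103 - 1*(-100) + 108*(-100)² = 103 + 100 + 108*10000 = 103 + 100 + 1080000 = 1080203)
L - a = 0 - 1*1080203 = 0 - 1080203 = -1080203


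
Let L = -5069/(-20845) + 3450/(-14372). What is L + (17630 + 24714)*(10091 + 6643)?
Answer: 106140409284664529/149792170 ≈ 7.0858e+8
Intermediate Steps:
L = 468209/149792170 (L = -5069*(-1/20845) + 3450*(-1/14372) = 5069/20845 - 1725/7186 = 468209/149792170 ≈ 0.0031257)
L + (17630 + 24714)*(10091 + 6643) = 468209/149792170 + (17630 + 24714)*(10091 + 6643) = 468209/149792170 + 42344*16734 = 468209/149792170 + 708584496 = 106140409284664529/149792170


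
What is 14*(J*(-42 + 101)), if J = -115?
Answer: -94990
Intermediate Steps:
14*(J*(-42 + 101)) = 14*(-115*(-42 + 101)) = 14*(-115*59) = 14*(-6785) = -94990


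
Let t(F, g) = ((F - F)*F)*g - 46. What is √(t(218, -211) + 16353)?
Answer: √16307 ≈ 127.70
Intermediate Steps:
t(F, g) = -46 (t(F, g) = (0*F)*g - 46 = 0*g - 46 = 0 - 46 = -46)
√(t(218, -211) + 16353) = √(-46 + 16353) = √16307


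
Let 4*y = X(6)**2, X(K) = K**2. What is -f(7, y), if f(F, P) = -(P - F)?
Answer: 317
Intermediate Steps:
y = 324 (y = (6**2)**2/4 = (1/4)*36**2 = (1/4)*1296 = 324)
f(F, P) = F - P
-f(7, y) = -(7 - 1*324) = -(7 - 324) = -1*(-317) = 317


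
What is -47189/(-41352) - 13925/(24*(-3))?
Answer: 12067171/62028 ≈ 194.54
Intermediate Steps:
-47189/(-41352) - 13925/(24*(-3)) = -47189*(-1/41352) - 13925/(-72) = 47189/41352 - 13925*(-1/72) = 47189/41352 + 13925/72 = 12067171/62028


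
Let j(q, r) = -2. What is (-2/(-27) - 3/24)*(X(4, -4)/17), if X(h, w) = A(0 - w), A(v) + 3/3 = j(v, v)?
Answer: 11/1224 ≈ 0.0089869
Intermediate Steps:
A(v) = -3 (A(v) = -1 - 2 = -3)
X(h, w) = -3
(-2/(-27) - 3/24)*(X(4, -4)/17) = (-2/(-27) - 3/24)*(-3/17) = (-2*(-1/27) - 3*1/24)*(-3*1/17) = (2/27 - 1/8)*(-3/17) = -11/216*(-3/17) = 11/1224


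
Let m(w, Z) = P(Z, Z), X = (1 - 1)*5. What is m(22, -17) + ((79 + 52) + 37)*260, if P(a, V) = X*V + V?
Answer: 43663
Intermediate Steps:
X = 0 (X = 0*5 = 0)
P(a, V) = V (P(a, V) = 0*V + V = 0 + V = V)
m(w, Z) = Z
m(22, -17) + ((79 + 52) + 37)*260 = -17 + ((79 + 52) + 37)*260 = -17 + (131 + 37)*260 = -17 + 168*260 = -17 + 43680 = 43663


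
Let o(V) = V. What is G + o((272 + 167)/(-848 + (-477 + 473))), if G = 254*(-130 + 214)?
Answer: 18177833/852 ≈ 21336.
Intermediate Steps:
G = 21336 (G = 254*84 = 21336)
G + o((272 + 167)/(-848 + (-477 + 473))) = 21336 + (272 + 167)/(-848 + (-477 + 473)) = 21336 + 439/(-848 - 4) = 21336 + 439/(-852) = 21336 + 439*(-1/852) = 21336 - 439/852 = 18177833/852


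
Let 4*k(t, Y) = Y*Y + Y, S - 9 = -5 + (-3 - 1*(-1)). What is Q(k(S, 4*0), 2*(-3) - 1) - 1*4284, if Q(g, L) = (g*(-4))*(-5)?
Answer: -4284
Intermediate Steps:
S = 2 (S = 9 + (-5 + (-3 - 1*(-1))) = 9 + (-5 + (-3 + 1)) = 9 + (-5 - 2) = 9 - 7 = 2)
k(t, Y) = Y/4 + Y**2/4 (k(t, Y) = (Y*Y + Y)/4 = (Y**2 + Y)/4 = (Y + Y**2)/4 = Y/4 + Y**2/4)
Q(g, L) = 20*g (Q(g, L) = -4*g*(-5) = 20*g)
Q(k(S, 4*0), 2*(-3) - 1) - 1*4284 = 20*((4*0)*(1 + 4*0)/4) - 1*4284 = 20*((1/4)*0*(1 + 0)) - 4284 = 20*((1/4)*0*1) - 4284 = 20*0 - 4284 = 0 - 4284 = -4284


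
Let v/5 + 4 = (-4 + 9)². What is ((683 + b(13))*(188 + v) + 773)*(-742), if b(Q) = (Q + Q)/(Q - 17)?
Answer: -147648725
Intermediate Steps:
v = 105 (v = -20 + 5*(-4 + 9)² = -20 + 5*5² = -20 + 5*25 = -20 + 125 = 105)
b(Q) = 2*Q/(-17 + Q) (b(Q) = (2*Q)/(-17 + Q) = 2*Q/(-17 + Q))
((683 + b(13))*(188 + v) + 773)*(-742) = ((683 + 2*13/(-17 + 13))*(188 + 105) + 773)*(-742) = ((683 + 2*13/(-4))*293 + 773)*(-742) = ((683 + 2*13*(-¼))*293 + 773)*(-742) = ((683 - 13/2)*293 + 773)*(-742) = ((1353/2)*293 + 773)*(-742) = (396429/2 + 773)*(-742) = (397975/2)*(-742) = -147648725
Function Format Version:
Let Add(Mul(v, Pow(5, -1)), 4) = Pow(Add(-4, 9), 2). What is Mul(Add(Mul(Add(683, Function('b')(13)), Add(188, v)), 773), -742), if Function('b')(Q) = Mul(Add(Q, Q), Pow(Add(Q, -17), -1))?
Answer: -147648725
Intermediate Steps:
v = 105 (v = Add(-20, Mul(5, Pow(Add(-4, 9), 2))) = Add(-20, Mul(5, Pow(5, 2))) = Add(-20, Mul(5, 25)) = Add(-20, 125) = 105)
Function('b')(Q) = Mul(2, Q, Pow(Add(-17, Q), -1)) (Function('b')(Q) = Mul(Mul(2, Q), Pow(Add(-17, Q), -1)) = Mul(2, Q, Pow(Add(-17, Q), -1)))
Mul(Add(Mul(Add(683, Function('b')(13)), Add(188, v)), 773), -742) = Mul(Add(Mul(Add(683, Mul(2, 13, Pow(Add(-17, 13), -1))), Add(188, 105)), 773), -742) = Mul(Add(Mul(Add(683, Mul(2, 13, Pow(-4, -1))), 293), 773), -742) = Mul(Add(Mul(Add(683, Mul(2, 13, Rational(-1, 4))), 293), 773), -742) = Mul(Add(Mul(Add(683, Rational(-13, 2)), 293), 773), -742) = Mul(Add(Mul(Rational(1353, 2), 293), 773), -742) = Mul(Add(Rational(396429, 2), 773), -742) = Mul(Rational(397975, 2), -742) = -147648725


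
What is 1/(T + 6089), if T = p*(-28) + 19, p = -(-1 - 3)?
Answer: 1/5996 ≈ 0.00016678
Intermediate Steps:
p = 4 (p = -1*(-4) = 4)
T = -93 (T = 4*(-28) + 19 = -112 + 19 = -93)
1/(T + 6089) = 1/(-93 + 6089) = 1/5996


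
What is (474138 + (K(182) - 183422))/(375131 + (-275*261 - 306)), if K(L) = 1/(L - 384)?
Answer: 58724631/61216100 ≈ 0.95930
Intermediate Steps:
K(L) = 1/(-384 + L)
(474138 + (K(182) - 183422))/(375131 + (-275*261 - 306)) = (474138 + (1/(-384 + 182) - 183422))/(375131 + (-275*261 - 306)) = (474138 + (1/(-202) - 183422))/(375131 + (-71775 - 306)) = (474138 + (-1/202 - 183422))/(375131 - 72081) = (474138 - 37051245/202)/303050 = (58724631/202)*(1/303050) = 58724631/61216100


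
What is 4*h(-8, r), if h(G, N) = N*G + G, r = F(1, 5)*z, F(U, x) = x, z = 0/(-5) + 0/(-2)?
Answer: -32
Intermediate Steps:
z = 0 (z = 0*(-1/5) + 0*(-1/2) = 0 + 0 = 0)
r = 0 (r = 5*0 = 0)
h(G, N) = G + G*N (h(G, N) = G*N + G = G + G*N)
4*h(-8, r) = 4*(-8*(1 + 0)) = 4*(-8*1) = 4*(-8) = -32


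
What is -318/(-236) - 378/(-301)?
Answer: 13209/5074 ≈ 2.6033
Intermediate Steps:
-318/(-236) - 378/(-301) = -318*(-1/236) - 378*(-1/301) = 159/118 + 54/43 = 13209/5074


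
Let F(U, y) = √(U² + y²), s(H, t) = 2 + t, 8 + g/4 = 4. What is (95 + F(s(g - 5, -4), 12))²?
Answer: 9173 + 380*√37 ≈ 11484.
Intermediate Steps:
g = -16 (g = -32 + 4*4 = -32 + 16 = -16)
(95 + F(s(g - 5, -4), 12))² = (95 + √((2 - 4)² + 12²))² = (95 + √((-2)² + 144))² = (95 + √(4 + 144))² = (95 + √148)² = (95 + 2*√37)²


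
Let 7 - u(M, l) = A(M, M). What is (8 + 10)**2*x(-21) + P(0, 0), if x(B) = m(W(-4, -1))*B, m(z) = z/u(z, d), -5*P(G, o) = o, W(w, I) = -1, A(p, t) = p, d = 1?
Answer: 1701/2 ≈ 850.50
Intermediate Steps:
u(M, l) = 7 - M
P(G, o) = -o/5
m(z) = z/(7 - z)
x(B) = -B/8 (x(B) = (-1*(-1)/(-7 - 1))*B = (-1*(-1)/(-8))*B = (-1*(-1)*(-1/8))*B = -B/8)
(8 + 10)**2*x(-21) + P(0, 0) = (8 + 10)**2*(-1/8*(-21)) - 1/5*0 = 18**2*(21/8) + 0 = 324*(21/8) + 0 = 1701/2 + 0 = 1701/2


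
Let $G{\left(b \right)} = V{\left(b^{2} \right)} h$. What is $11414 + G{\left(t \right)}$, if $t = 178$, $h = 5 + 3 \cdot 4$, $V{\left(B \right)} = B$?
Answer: $550042$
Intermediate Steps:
$h = 17$ ($h = 5 + 12 = 17$)
$G{\left(b \right)} = 17 b^{2}$ ($G{\left(b \right)} = b^{2} \cdot 17 = 17 b^{2}$)
$11414 + G{\left(t \right)} = 11414 + 17 \cdot 178^{2} = 11414 + 17 \cdot 31684 = 11414 + 538628 = 550042$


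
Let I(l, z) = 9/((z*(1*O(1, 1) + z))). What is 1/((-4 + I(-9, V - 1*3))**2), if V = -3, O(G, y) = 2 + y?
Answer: 4/49 ≈ 0.081633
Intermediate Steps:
I(l, z) = 9/(z*(3 + z)) (I(l, z) = 9/((z*(1*(2 + 1) + z))) = 9/((z*(1*3 + z))) = 9/((z*(3 + z))) = 9*(1/(z*(3 + z))) = 9/(z*(3 + z)))
1/((-4 + I(-9, V - 1*3))**2) = 1/((-4 + 9/((-3 - 1*3)*(3 + (-3 - 1*3))))**2) = 1/((-4 + 9/((-3 - 3)*(3 + (-3 - 3))))**2) = 1/((-4 + 9/(-6*(3 - 6)))**2) = 1/((-4 + 9*(-1/6)/(-3))**2) = 1/((-4 + 9*(-1/6)*(-1/3))**2) = 1/((-4 + 1/2)**2) = 1/((-7/2)**2) = 1/(49/4) = 4/49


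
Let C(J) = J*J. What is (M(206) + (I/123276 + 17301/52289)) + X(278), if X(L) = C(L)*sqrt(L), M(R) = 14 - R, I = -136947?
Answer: -414218648765/2148659588 + 77284*sqrt(278) ≈ 1.2884e+6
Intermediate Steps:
C(J) = J**2
X(L) = L**(5/2) (X(L) = L**2*sqrt(L) = L**(5/2))
(M(206) + (I/123276 + 17301/52289)) + X(278) = ((14 - 1*206) + (-136947/123276 + 17301/52289)) + 278**(5/2) = ((14 - 206) + (-136947*1/123276 + 17301*(1/52289))) + 77284*sqrt(278) = (-192 + (-45649/41092 + 17301/52289)) + 77284*sqrt(278) = (-192 - 1676007869/2148659588) + 77284*sqrt(278) = -414218648765/2148659588 + 77284*sqrt(278)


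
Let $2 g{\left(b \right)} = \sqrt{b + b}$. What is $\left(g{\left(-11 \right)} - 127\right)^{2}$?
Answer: $\frac{\left(254 - i \sqrt{22}\right)^{2}}{4} \approx 16124.0 - 595.68 i$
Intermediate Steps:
$g{\left(b \right)} = \frac{\sqrt{2} \sqrt{b}}{2}$ ($g{\left(b \right)} = \frac{\sqrt{b + b}}{2} = \frac{\sqrt{2 b}}{2} = \frac{\sqrt{2} \sqrt{b}}{2}$)
$\left(g{\left(-11 \right)} - 127\right)^{2} = \left(\frac{\sqrt{2} \sqrt{-11}}{2} - 127\right)^{2} = \left(\frac{\sqrt{2} i \sqrt{11}}{2} - 127\right)^{2} = \left(\frac{i \sqrt{22}}{2} - 127\right)^{2} = \left(-127 + \frac{i \sqrt{22}}{2}\right)^{2}$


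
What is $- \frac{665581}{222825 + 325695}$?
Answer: $- \frac{95083}{78360} \approx -1.2134$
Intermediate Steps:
$- \frac{665581}{222825 + 325695} = - \frac{665581}{548520} = \left(-665581\right) \frac{1}{548520} = - \frac{95083}{78360}$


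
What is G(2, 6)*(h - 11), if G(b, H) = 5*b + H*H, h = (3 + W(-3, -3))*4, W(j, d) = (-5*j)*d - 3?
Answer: -8786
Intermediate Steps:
W(j, d) = -3 - 5*d*j (W(j, d) = -5*d*j - 3 = -3 - 5*d*j)
h = -180 (h = (3 + (-3 - 5*(-3)*(-3)))*4 = (3 + (-3 - 45))*4 = (3 - 48)*4 = -45*4 = -180)
G(b, H) = H² + 5*b (G(b, H) = 5*b + H² = H² + 5*b)
G(2, 6)*(h - 11) = (6² + 5*2)*(-180 - 11) = (36 + 10)*(-191) = 46*(-191) = -8786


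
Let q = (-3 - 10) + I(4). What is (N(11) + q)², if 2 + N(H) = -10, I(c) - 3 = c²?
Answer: 36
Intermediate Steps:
I(c) = 3 + c²
q = 6 (q = (-3 - 10) + (3 + 4²) = -13 + (3 + 16) = -13 + 19 = 6)
N(H) = -12 (N(H) = -2 - 10 = -12)
(N(11) + q)² = (-12 + 6)² = (-6)² = 36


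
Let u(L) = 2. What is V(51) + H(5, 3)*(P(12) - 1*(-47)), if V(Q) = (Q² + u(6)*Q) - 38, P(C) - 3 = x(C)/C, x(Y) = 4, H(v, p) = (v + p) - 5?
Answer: 2816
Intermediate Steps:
H(v, p) = -5 + p + v (H(v, p) = (p + v) - 5 = -5 + p + v)
P(C) = 3 + 4/C
V(Q) = -38 + Q² + 2*Q (V(Q) = (Q² + 2*Q) - 38 = -38 + Q² + 2*Q)
V(51) + H(5, 3)*(P(12) - 1*(-47)) = (-38 + 51² + 2*51) + (-5 + 3 + 5)*((3 + 4/12) - 1*(-47)) = (-38 + 2601 + 102) + 3*((3 + 4*(1/12)) + 47) = 2665 + 3*((3 + ⅓) + 47) = 2665 + 3*(10/3 + 47) = 2665 + 3*(151/3) = 2665 + 151 = 2816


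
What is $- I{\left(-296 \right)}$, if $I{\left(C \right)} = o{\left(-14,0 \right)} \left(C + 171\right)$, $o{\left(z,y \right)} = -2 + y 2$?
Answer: $-250$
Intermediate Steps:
$o{\left(z,y \right)} = -2 + 2 y$
$I{\left(C \right)} = -342 - 2 C$ ($I{\left(C \right)} = \left(-2 + 2 \cdot 0\right) \left(C + 171\right) = \left(-2 + 0\right) \left(171 + C\right) = - 2 \left(171 + C\right) = -342 - 2 C$)
$- I{\left(-296 \right)} = - (-342 - -592) = - (-342 + 592) = \left(-1\right) 250 = -250$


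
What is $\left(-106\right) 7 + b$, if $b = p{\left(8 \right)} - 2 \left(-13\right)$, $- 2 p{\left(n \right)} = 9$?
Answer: $- \frac{1441}{2} \approx -720.5$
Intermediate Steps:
$p{\left(n \right)} = - \frac{9}{2}$ ($p{\left(n \right)} = \left(- \frac{1}{2}\right) 9 = - \frac{9}{2}$)
$b = \frac{43}{2}$ ($b = - \frac{9}{2} - 2 \left(-13\right) = - \frac{9}{2} - -26 = - \frac{9}{2} + 26 = \frac{43}{2} \approx 21.5$)
$\left(-106\right) 7 + b = \left(-106\right) 7 + \frac{43}{2} = -742 + \frac{43}{2} = - \frac{1441}{2}$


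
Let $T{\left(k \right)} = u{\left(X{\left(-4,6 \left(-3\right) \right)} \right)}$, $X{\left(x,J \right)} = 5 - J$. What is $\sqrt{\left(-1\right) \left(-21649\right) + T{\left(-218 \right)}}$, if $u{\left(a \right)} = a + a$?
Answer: $\sqrt{21695} \approx 147.29$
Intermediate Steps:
$u{\left(a \right)} = 2 a$
$T{\left(k \right)} = 46$ ($T{\left(k \right)} = 2 \left(5 - 6 \left(-3\right)\right) = 2 \left(5 - -18\right) = 2 \left(5 + 18\right) = 2 \cdot 23 = 46$)
$\sqrt{\left(-1\right) \left(-21649\right) + T{\left(-218 \right)}} = \sqrt{\left(-1\right) \left(-21649\right) + 46} = \sqrt{21649 + 46} = \sqrt{21695}$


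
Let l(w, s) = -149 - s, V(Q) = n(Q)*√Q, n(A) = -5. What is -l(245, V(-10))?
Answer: 149 - 5*I*√10 ≈ 149.0 - 15.811*I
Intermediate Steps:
V(Q) = -5*√Q
-l(245, V(-10)) = -(-149 - (-5)*√(-10)) = -(-149 - (-5)*I*√10) = -(-149 + 5*I*√10) = 149 - 5*I*√10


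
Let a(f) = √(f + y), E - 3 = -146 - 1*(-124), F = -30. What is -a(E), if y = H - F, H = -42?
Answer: -I*√31 ≈ -5.5678*I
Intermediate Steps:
y = -12 (y = -42 - 1*(-30) = -42 + 30 = -12)
E = -19 (E = 3 + (-146 - 1*(-124)) = 3 + (-146 + 124) = 3 - 22 = -19)
a(f) = √(-12 + f) (a(f) = √(f - 12) = √(-12 + f))
-a(E) = -√(-12 - 19) = -√(-31) = -I*√31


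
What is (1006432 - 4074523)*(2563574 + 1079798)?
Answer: -11178196842852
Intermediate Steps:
(1006432 - 4074523)*(2563574 + 1079798) = -3068091*3643372 = -11178196842852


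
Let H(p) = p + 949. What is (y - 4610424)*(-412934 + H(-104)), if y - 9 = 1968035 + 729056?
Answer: 788459773836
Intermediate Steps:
H(p) = 949 + p
y = 2697100 (y = 9 + (1968035 + 729056) = 9 + 2697091 = 2697100)
(y - 4610424)*(-412934 + H(-104)) = (2697100 - 4610424)*(-412934 + (949 - 104)) = -1913324*(-412934 + 845) = -1913324*(-412089) = 788459773836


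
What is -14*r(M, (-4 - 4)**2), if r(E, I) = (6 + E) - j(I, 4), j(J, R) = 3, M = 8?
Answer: -154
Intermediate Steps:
r(E, I) = 3 + E (r(E, I) = (6 + E) - 1*3 = (6 + E) - 3 = 3 + E)
-14*r(M, (-4 - 4)**2) = -14*(3 + 8) = -14*11 = -154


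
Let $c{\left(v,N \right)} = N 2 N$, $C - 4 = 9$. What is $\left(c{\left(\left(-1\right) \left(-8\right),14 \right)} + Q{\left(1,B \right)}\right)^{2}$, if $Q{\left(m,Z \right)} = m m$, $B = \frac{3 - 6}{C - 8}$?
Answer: $154449$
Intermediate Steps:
$C = 13$ ($C = 4 + 9 = 13$)
$c{\left(v,N \right)} = 2 N^{2}$ ($c{\left(v,N \right)} = 2 N N = 2 N^{2}$)
$B = - \frac{3}{5}$ ($B = \frac{3 - 6}{13 - 8} = - \frac{3}{5} \approx -0.6$)
$Q{\left(m,Z \right)} = m^{2}$
$\left(c{\left(\left(-1\right) \left(-8\right),14 \right)} + Q{\left(1,B \right)}\right)^{2} = \left(2 \cdot 14^{2} + 1^{2}\right)^{2} = \left(2 \cdot 196 + 1\right)^{2} = \left(392 + 1\right)^{2} = 393^{2} = 154449$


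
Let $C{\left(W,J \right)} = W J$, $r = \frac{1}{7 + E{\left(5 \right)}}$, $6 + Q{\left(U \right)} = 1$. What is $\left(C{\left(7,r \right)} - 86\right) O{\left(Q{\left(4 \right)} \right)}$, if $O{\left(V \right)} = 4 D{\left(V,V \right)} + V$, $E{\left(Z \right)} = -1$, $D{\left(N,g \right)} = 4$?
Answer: $- \frac{5599}{6} \approx -933.17$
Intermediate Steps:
$Q{\left(U \right)} = -5$ ($Q{\left(U \right)} = -6 + 1 = -5$)
$O{\left(V \right)} = 16 + V$ ($O{\left(V \right)} = 4 \cdot 4 + V = 16 + V$)
$r = \frac{1}{6}$ ($r = \frac{1}{7 - 1} = \frac{1}{6} \approx 0.16667$)
$C{\left(W,J \right)} = J W$
$\left(C{\left(7,r \right)} - 86\right) O{\left(Q{\left(4 \right)} \right)} = \left(\frac{1}{6} \cdot 7 - 86\right) \left(16 - 5\right) = \left(\frac{7}{6} - 86\right) 11 = \left(- \frac{509}{6}\right) 11 = - \frac{5599}{6}$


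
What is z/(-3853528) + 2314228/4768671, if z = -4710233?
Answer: 31379493906727/18376207221288 ≈ 1.7076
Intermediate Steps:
z/(-3853528) + 2314228/4768671 = -4710233/(-3853528) + 2314228/4768671 = -4710233*(-1/3853528) + 2314228*(1/4768671) = 4710233/3853528 + 2314228/4768671 = 31379493906727/18376207221288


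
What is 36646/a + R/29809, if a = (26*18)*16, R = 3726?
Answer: 43087727/8584992 ≈ 5.0190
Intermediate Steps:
a = 7488 (a = 468*16 = 7488)
36646/a + R/29809 = 36646/7488 + 3726/29809 = 36646*(1/7488) + 3726*(1/29809) = 18323/3744 + 3726/29809 = 43087727/8584992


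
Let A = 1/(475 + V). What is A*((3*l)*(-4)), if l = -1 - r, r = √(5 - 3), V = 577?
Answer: 3/263 + 3*√2/263 ≈ 0.027539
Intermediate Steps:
r = √2 ≈ 1.4142
A = 1/1052 (A = 1/(475 + 577) = 1/1052 ≈ 0.00095057)
l = -1 - √2 ≈ -2.4142
A*((3*l)*(-4)) = ((3*(-1 - √2))*(-4))/1052 = ((-3 - 3*√2)*(-4))/1052 = (12 + 12*√2)/1052 = 3/263 + 3*√2/263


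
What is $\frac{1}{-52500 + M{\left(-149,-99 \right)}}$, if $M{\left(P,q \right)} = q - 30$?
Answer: $- \frac{1}{52629} \approx -1.9001 \cdot 10^{-5}$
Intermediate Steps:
$M{\left(P,q \right)} = -30 + q$ ($M{\left(P,q \right)} = q - 30 = -30 + q$)
$\frac{1}{-52500 + M{\left(-149,-99 \right)}} = \frac{1}{-52500 - 129} = \frac{1}{-52629} = - \frac{1}{52629}$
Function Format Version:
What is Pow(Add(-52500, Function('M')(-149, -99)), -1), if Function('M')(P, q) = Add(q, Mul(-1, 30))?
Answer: Rational(-1, 52629) ≈ -1.9001e-5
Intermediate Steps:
Function('M')(P, q) = Add(-30, q) (Function('M')(P, q) = Add(q, -30) = Add(-30, q))
Pow(Add(-52500, Function('M')(-149, -99)), -1) = Pow(Add(-52500, Add(-30, -99)), -1) = Pow(Add(-52500, -129), -1) = Pow(-52629, -1) = Rational(-1, 52629)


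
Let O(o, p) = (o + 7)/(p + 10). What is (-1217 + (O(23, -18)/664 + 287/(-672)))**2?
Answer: 1470309028969/992016 ≈ 1.4821e+6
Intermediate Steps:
O(o, p) = (7 + o)/(10 + p)
(-1217 + (O(23, -18)/664 + 287/(-672)))**2 = (-1217 + (((7 + 23)/(10 - 18))/664 + 287/(-672)))**2 = (-1217 + ((30/(-8))*(1/664) + 287*(-1/672)))**2 = (-1217 + (-1/8*30*(1/664) - 41/96))**2 = (-1217 + (-15/4*1/664 - 41/96))**2 = (-1217 + (-15/2656 - 41/96))**2 = (-1217 - 431/996)**2 = (-1212563/996)**2 = 1470309028969/992016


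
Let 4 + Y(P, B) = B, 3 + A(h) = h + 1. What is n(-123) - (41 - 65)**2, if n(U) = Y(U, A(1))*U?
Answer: 39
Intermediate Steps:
A(h) = -2 + h (A(h) = -3 + (h + 1) = -3 + (1 + h) = -2 + h)
Y(P, B) = -4 + B
n(U) = -5*U (n(U) = (-4 + (-2 + 1))*U = (-4 - 1)*U = -5*U)
n(-123) - (41 - 65)**2 = -5*(-123) - (41 - 65)**2 = 615 - 1*(-24)**2 = 615 - 1*576 = 615 - 576 = 39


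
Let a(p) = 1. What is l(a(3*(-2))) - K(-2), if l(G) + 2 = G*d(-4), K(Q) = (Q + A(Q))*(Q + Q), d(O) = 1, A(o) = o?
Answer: -17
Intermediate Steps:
K(Q) = 4*Q² (K(Q) = (Q + Q)*(Q + Q) = (2*Q)*(2*Q) = 4*Q²)
l(G) = -2 + G (l(G) = -2 + G*1 = -2 + G)
l(a(3*(-2))) - K(-2) = (-2 + 1) - 4*(-2)² = -1 - 4*4 = -1 - 1*16 = -1 - 16 = -17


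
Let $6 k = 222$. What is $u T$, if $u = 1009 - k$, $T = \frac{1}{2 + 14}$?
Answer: $\frac{243}{4} \approx 60.75$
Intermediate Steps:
$k = 37$ ($k = \frac{1}{6} \cdot 222 = 37$)
$T = \frac{1}{16} \approx 0.0625$
$u = 972$ ($u = 1009 - 37 = 972$)
$u T = 972 \cdot \frac{1}{16} = \frac{243}{4}$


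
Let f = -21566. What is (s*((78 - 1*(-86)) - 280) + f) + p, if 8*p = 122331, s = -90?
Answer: 33323/8 ≈ 4165.4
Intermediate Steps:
p = 122331/8 (p = (1/8)*122331 = 122331/8 ≈ 15291.)
(s*((78 - 1*(-86)) - 280) + f) + p = (-90*((78 - 1*(-86)) - 280) - 21566) + 122331/8 = (-90*((78 + 86) - 280) - 21566) + 122331/8 = (-90*(164 - 280) - 21566) + 122331/8 = (-90*(-116) - 21566) + 122331/8 = (10440 - 21566) + 122331/8 = -11126 + 122331/8 = 33323/8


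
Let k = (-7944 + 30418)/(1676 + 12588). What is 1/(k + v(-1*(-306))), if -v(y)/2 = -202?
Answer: 7132/2892565 ≈ 0.0024656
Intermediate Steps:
v(y) = 404 (v(y) = -2*(-202) = 404)
k = 11237/7132 (k = 22474/14264 = 22474*(1/14264) = 11237/7132 ≈ 1.5756)
1/(k + v(-1*(-306))) = 1/(11237/7132 + 404) = 1/(2892565/7132) = 7132/2892565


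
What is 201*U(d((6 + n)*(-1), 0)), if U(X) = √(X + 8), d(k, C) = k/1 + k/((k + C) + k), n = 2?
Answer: 201*√2/2 ≈ 142.13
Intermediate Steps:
d(k, C) = k + k/(C + 2*k) (d(k, C) = k*1 + k/((C + k) + k) = k + k/(C + 2*k))
U(X) = √(8 + X)
201*U(d((6 + n)*(-1), 0)) = 201*√(8 + ((6 + 2)*(-1))*(1 + 0 + 2*((6 + 2)*(-1)))/(0 + 2*((6 + 2)*(-1)))) = 201*√(8 + (8*(-1))*(1 + 0 + 2*(8*(-1)))/(0 + 2*(8*(-1)))) = 201*√(8 - 8*(1 + 0 + 2*(-8))/(0 + 2*(-8))) = 201*√(8 - 8*(1 + 0 - 16)/(0 - 16)) = 201*√(8 - 8*(-15)/(-16)) = 201*√(8 - 8*(-1/16)*(-15)) = 201*√(8 - 15/2) = 201*√(½) = 201*(√2/2) = 201*√2/2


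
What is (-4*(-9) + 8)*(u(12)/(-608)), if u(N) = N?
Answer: -33/38 ≈ -0.86842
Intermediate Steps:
(-4*(-9) + 8)*(u(12)/(-608)) = (-4*(-9) + 8)*(12/(-608)) = (36 + 8)*(12*(-1/608)) = 44*(-3/152) = -33/38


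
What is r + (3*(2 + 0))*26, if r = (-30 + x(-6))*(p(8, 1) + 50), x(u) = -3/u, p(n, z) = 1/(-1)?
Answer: -2579/2 ≈ -1289.5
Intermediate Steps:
p(n, z) = -1
r = -2891/2 (r = (-30 - 3/(-6))*(-1 + 50) = (-30 - 3*(-⅙))*49 = (-30 + ½)*49 = -59/2*49 = -2891/2 ≈ -1445.5)
r + (3*(2 + 0))*26 = -2891/2 + (3*(2 + 0))*26 = -2891/2 + (3*2)*26 = -2891/2 + 6*26 = -2891/2 + 156 = -2579/2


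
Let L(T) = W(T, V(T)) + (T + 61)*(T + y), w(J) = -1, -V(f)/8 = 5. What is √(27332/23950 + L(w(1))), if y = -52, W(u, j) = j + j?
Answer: I*√18692895486/2395 ≈ 57.086*I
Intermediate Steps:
V(f) = -40 (V(f) = -8*5 = -40)
W(u, j) = 2*j
L(T) = -80 + (-52 + T)*(61 + T) (L(T) = 2*(-40) + (T + 61)*(T - 52) = -80 + (61 + T)*(-52 + T) = -80 + (-52 + T)*(61 + T))
√(27332/23950 + L(w(1))) = √(27332/23950 + (-3252 + (-1)² + 9*(-1))) = √(27332*(1/23950) + (-3252 + 1 - 9)) = √(13666/11975 - 3260) = √(-39024834/11975) = I*√18692895486/2395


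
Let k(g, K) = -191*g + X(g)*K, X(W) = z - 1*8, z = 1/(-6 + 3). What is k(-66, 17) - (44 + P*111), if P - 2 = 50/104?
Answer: 1894615/156 ≈ 12145.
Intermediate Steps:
P = 129/52 (P = 2 + 50/104 = 2 + 50*(1/104) = 2 + 25/52 = 129/52 ≈ 2.4808)
z = -⅓ (z = 1/(-3) = -⅓ ≈ -0.33333)
X(W) = -25/3 (X(W) = -⅓ - 1*8 = -⅓ - 8 = -25/3)
k(g, K) = -191*g - 25*K/3
k(-66, 17) - (44 + P*111) = (-191*(-66) - 25/3*17) - (44 + (129/52)*111) = (12606 - 425/3) - (44 + 14319/52) = 37393/3 - 1*16607/52 = 37393/3 - 16607/52 = 1894615/156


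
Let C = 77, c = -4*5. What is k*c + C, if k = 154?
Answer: -3003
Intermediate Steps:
c = -20
k*c + C = 154*(-20) + 77 = -3080 + 77 = -3003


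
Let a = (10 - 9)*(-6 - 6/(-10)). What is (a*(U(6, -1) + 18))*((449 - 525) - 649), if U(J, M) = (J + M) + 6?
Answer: 113535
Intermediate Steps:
U(J, M) = 6 + J + M
a = -27/5 (a = 1*(-6 - 6*(-⅒)) = 1*(-6 + ⅗) = 1*(-27/5) = -27/5 ≈ -5.4000)
(a*(U(6, -1) + 18))*((449 - 525) - 649) = (-27*((6 + 6 - 1) + 18)/5)*((449 - 525) - 649) = (-27*(11 + 18)/5)*(-76 - 649) = -27/5*29*(-725) = -783/5*(-725) = 113535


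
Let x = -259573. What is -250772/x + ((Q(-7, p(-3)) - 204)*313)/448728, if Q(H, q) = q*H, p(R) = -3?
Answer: 32553445383/38825891048 ≈ 0.83845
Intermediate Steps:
Q(H, q) = H*q
-250772/x + ((Q(-7, p(-3)) - 204)*313)/448728 = -250772/(-259573) + ((-7*(-3) - 204)*313)/448728 = -250772*(-1/259573) + ((21 - 204)*313)*(1/448728) = 250772/259573 - 183*313*(1/448728) = 250772/259573 - 57279*1/448728 = 250772/259573 - 19093/149576 = 32553445383/38825891048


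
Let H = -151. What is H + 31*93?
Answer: 2732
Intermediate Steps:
H + 31*93 = -151 + 31*93 = -151 + 2883 = 2732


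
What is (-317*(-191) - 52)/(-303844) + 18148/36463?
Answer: 89414371/299434156 ≈ 0.29861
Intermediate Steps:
(-317*(-191) - 52)/(-303844) + 18148/36463 = (60547 - 52)*(-1/303844) + 18148*(1/36463) = 60495*(-1/303844) + 18148/36463 = -1635/8212 + 18148/36463 = 89414371/299434156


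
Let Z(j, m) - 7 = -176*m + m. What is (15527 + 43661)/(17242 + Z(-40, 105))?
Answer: -29594/563 ≈ -52.565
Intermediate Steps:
Z(j, m) = 7 - 175*m (Z(j, m) = 7 + (-176*m + m) = 7 - 175*m)
(15527 + 43661)/(17242 + Z(-40, 105)) = (15527 + 43661)/(17242 + (7 - 175*105)) = 59188/(17242 + (7 - 18375)) = 59188/(17242 - 18368) = 59188/(-1126) = 59188*(-1/1126) = -29594/563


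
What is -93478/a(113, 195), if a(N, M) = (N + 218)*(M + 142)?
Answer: -93478/111547 ≈ -0.83801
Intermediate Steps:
a(N, M) = (142 + M)*(218 + N) (a(N, M) = (218 + N)*(142 + M) = (142 + M)*(218 + N))
-93478/a(113, 195) = -93478/(30956 + 142*113 + 218*195 + 195*113) = -93478/(30956 + 16046 + 42510 + 22035) = -93478/111547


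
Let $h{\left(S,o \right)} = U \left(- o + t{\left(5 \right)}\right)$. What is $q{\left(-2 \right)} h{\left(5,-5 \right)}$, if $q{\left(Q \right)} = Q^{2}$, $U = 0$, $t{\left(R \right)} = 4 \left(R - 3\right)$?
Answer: $0$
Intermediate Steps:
$t{\left(R \right)} = -12 + 4 R$ ($t{\left(R \right)} = 4 \left(-3 + R\right) = -12 + 4 R$)
$h{\left(S,o \right)} = 0$ ($h{\left(S,o \right)} = 0 \left(- o + \left(-12 + 4 \cdot 5\right)\right) = 0 \left(- o + \left(-12 + 20\right)\right) = 0 \left(- o + 8\right) = 0 \left(8 - o\right) = 0$)
$q{\left(-2 \right)} h{\left(5,-5 \right)} = \left(-2\right)^{2} \cdot 0 = 4 \cdot 0 = 0$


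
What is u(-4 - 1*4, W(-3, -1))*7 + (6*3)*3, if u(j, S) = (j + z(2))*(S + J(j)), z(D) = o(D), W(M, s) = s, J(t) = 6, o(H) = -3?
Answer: -331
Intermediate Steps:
z(D) = -3
u(j, S) = (-3 + j)*(6 + S) (u(j, S) = (j - 3)*(S + 6) = (-3 + j)*(6 + S))
u(-4 - 1*4, W(-3, -1))*7 + (6*3)*3 = (-18 - 3*(-1) + 6*(-4 - 1*4) - (-4 - 1*4))*7 + (6*3)*3 = (-18 + 3 + 6*(-4 - 4) - (-4 - 4))*7 + 18*3 = (-18 + 3 + 6*(-8) - 1*(-8))*7 + 54 = (-18 + 3 - 48 + 8)*7 + 54 = -55*7 + 54 = -385 + 54 = -331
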